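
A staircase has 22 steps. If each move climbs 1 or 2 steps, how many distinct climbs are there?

Condition on the final move: it is a 1-step (f(n-1) ways to get there) or a 2-step (f(n-2) ways), so f(n) = f(n-1) + f(n-2), with f(1)=1, f(2)=2.
Iterating the recurrence: f(1)=1, f(2)=2, f(3)=3, f(4)=5, f(5)=8, f(6)=13, f(7)=21, f(8)=34, f(9)=55, f(10)=89, f(11)=144, f(12)=233, f(13)=377, f(14)=610, f(15)=987, f(16)=1597, f(17)=2584, f(18)=4181, f(19)=6765, f(20)=10946, f(21)=17711, f(22)=28657.

Final answer: 28657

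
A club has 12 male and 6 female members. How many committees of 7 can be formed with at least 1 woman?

Sum over valid woman counts:
C(6,1)C(12,6) = 5544
C(6,2)C(12,5) = 11880
C(6,3)C(12,4) = 9900
C(6,4)C(12,3) = 3300
C(6,5)C(12,2) = 396
C(6,6)C(12,1) = 12
Total: 5544 + 11880 + 9900 + 3300 + 396 + 12.

Final answer: 31032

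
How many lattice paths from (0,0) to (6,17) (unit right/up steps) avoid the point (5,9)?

Total paths to (6,17): C(23,17) = 100947.
Paths through (5,9): C(14,9) x C(9,8) = 18018.
Avoiding (5,9): 100947 - 18018.

Final answer: 82929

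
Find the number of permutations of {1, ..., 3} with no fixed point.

Derangements satisfy D(n) = (n-1)(D(n-1) + D(n-2)), starting from D(0)=1, D(1)=0.
D(2) = 1 x (0 + 1) = 1
D(3) = 2 x (D(2) + D(1)) = 2 x (1 + 0)

Final answer: D(3) = 2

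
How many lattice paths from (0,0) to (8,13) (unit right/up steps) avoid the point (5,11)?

Total paths to (8,13): C(21,13) = 203490.
Paths through (5,11): C(16,11) x C(5,2) = 43680.
Avoiding (5,11): 203490 - 43680.

Final answer: 159810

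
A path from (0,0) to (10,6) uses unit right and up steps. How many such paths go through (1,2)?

Paths (0,0)->(1,2): C(3,2) = 3.
Paths (1,2)->(10,6): C(13,4) = 715.
By multiplication principle: 3 x 715.

Final answer: 2145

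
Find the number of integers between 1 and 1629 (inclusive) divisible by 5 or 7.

Multiples of 5: 325. Multiples of 7: 232. Of both (lcm=35): 46.
By inclusion-exclusion: 325 + 232 - 46.

Final answer: 511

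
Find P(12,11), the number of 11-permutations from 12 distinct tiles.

P(12,11) = 12!/(12-11)! = 12!/1!.

Final answer: P(12,11) = 479001600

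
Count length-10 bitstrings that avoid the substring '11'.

Classify by the final bit: ...0 gives a(n-1) strings, ...01 gives a(n-2) strings. Thus a(n) = a(n-1) + a(n-2) with a(1)=2, a(2)=3.
Computing successive values: a(1)=2, a(2)=3, a(3)=5, a(4)=8, a(5)=13, a(6)=21, a(7)=34, a(8)=55, a(9)=89, a(10)=144.

Final answer: 144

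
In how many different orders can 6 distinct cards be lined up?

The number of ways to arrange 6 distinct objects is 6!.

Final answer: 6! = 720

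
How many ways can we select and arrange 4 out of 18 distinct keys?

P(18,4) = 18!/(18-4)! = 18!/14!.

Final answer: P(18,4) = 73440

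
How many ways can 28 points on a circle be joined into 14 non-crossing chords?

The structures are counted by the Catalan number C_n. Here n = 28/2 = 14.
C_n = C(2n,n)/(n+1), so C_{14} = C(28,14)/15 = 40116600/15.

Final answer: C_{14} = 2674440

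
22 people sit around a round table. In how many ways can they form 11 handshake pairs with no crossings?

This is counted by the nth Catalan number C_n. Here n = 22/2 = 11.
C_n = C(2n,n)/(n+1), so C_{11} = C(22,11)/12 = 705432/12.

Final answer: C_{11} = 58786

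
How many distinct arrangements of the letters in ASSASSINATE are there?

Letters (A:3, E:1, I:1, N:1, S:4, T:1). Total letters: 11.
Permutations = 11!/(4! x 3!).

Final answer: 277200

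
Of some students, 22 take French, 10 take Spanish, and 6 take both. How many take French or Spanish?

|A union B| = |A| + |B| - |A intersect B| = 22 + 10 - 6.

Final answer: 26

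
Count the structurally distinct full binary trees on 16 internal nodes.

This is counted by the nth Catalan number C_n. Here n = 16.
C_n = C(2n,n) - C(2n,n+1), so C_{16} = C(32,16) - C(32,17) = 601080390 - 565722720.

Final answer: C_{16} = 35357670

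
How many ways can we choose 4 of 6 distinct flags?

C(6,4) = 6!/(4! x (6-4)!).

Final answer: C(6,4) = 15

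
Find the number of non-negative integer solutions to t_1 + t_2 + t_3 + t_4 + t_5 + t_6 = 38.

Stars and bars with 38 stars and 5 bars:
C(38+6-1, 6-1) = C(43,5).

Final answer: C(43,5) = 962598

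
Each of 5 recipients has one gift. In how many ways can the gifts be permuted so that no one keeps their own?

Derangements satisfy D(n) = (n-1)(D(n-1) + D(n-2)), starting from D(0)=1, D(1)=0.
D(2) = 1 x (0 + 1) = 1
D(3) = 2 x (1 + 0) = 2
D(4) = 3 x (2 + 1) = 9
D(5) = 4 x (D(4) + D(3)) = 4 x (9 + 2)

Final answer: D(5) = 44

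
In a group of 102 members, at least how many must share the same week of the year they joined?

There are 52 possible values for week of the year they joined. With 102 members and 52 categories, by pigeonhole: ceiling(102/52).

Final answer: 2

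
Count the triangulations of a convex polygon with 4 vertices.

This is a standard Catalan-number count: the answer is C_n. Here n = 4 - 2 = 2.
C_n = C(2n,n)/(n+1), so C_{2} = C(4,2)/3 = 6/3.

Final answer: C_{2} = 2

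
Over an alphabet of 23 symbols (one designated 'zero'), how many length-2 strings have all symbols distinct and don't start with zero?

The leading digit has 22 choices (anything but zero); the next has 22 (anything but the first), then 21, and so on, one fewer each time.
Total: 22 x 22.

Final answer: 484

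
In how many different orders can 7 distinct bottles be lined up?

The number of ways to arrange 7 distinct objects is 7!.

Final answer: 7! = 5040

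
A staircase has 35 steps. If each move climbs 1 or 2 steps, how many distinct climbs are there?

Let f(n) be the number of climbs. Removing the last move (1 or 2 steps) gives f(n) = f(n-1) + f(n-2); base cases f(1)=1, f(2)=2.
Building up term by term: f(1)=1, f(2)=2, f(3)=3, f(4)=5, f(5)=8, f(6)=13, f(7)=21, f(8)=34, f(9)=55, f(10)=89, f(11)=144, f(12)=233, f(13)=377, f(14)=610, f(15)=987, f(16)=1597, f(17)=2584, f(18)=4181, f(19)=6765, f(20)=10946, f(21)=17711, f(22)=28657, f(23)=46368, f(24)=75025, f(25)=121393, f(26)=196418, f(27)=317811, f(28)=514229, f(29)=832040, f(30)=1346269, f(31)=2178309, f(32)=3524578, f(33)=5702887, f(34)=9227465, f(35)=14930352.

Final answer: 14930352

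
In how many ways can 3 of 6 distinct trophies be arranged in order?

P(6,3) = 6!/(6-3)! = 6!/3!.

Final answer: P(6,3) = 120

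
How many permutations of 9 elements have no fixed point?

Derangements satisfy D(n) = (n-1)(D(n-1) + D(n-2)), starting from D(0)=1, D(1)=0.
Building up: D(2)=1, D(3)=2, D(4)=9, D(5)=44, D(6)=265, D(7)=1854, D(8)=14833.
D(9) = 8 x (D(8) + D(7)) = 8 x (14833 + 1854).

Final answer: D(9) = 133496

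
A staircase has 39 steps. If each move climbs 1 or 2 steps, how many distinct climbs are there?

Condition on the final move: it is a 1-step (f(n-1) ways to get there) or a 2-step (f(n-2) ways), so f(n) = f(n-1) + f(n-2), with f(1)=1, f(2)=2.
Building up term by term: f(1)=1, f(2)=2, f(3)=3, f(4)=5, f(5)=8, f(6)=13, f(7)=21, f(8)=34, f(9)=55, f(10)=89, f(11)=144, f(12)=233, f(13)=377, f(14)=610, f(15)=987, f(16)=1597, f(17)=2584, f(18)=4181, f(19)=6765, f(20)=10946, f(21)=17711, f(22)=28657, f(23)=46368, f(24)=75025, f(25)=121393, f(26)=196418, f(27)=317811, f(28)=514229, f(29)=832040, f(30)=1346269, f(31)=2178309, f(32)=3524578, f(33)=5702887, f(34)=9227465, f(35)=14930352, f(36)=24157817, f(37)=39088169, f(38)=63245986, f(39)=102334155.

Final answer: 102334155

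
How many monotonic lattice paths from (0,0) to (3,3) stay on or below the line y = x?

Total monotonic paths to (3,3): C(6,3) = 20.
A path is bad iff it touches y = x + 1; reflecting its initial segment maps bad paths bijectively onto all paths to (2,4), of which there are C(6,4) = 15.
Valid Dyck paths: 20 - 15.
(These counts are the Catalan numbers.)

Final answer: C_{3} = 5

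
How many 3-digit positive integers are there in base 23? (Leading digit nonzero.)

These are the integers in [23^2, 23^3), so the count is 23^3 - 23^2 = 22 x 23^2.

Final answer: 11638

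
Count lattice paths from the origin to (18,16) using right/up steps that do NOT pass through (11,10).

Total paths to (18,16): C(34,16) = 2203961430.
Paths through (11,10): C(21,10) x C(13,6) = 605260656.
Avoiding (11,10): 2203961430 - 605260656.

Final answer: 1598700774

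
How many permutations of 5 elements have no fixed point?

D(n) = (n-1)(D(n-1) + D(n-2)), D(0)=1, D(1)=0.
Building up: D(2)=1, D(3)=2, D(4)=9.
D(5) = 4 x (D(4) + D(3)) = 4 x (9 + 2).

Final answer: D(5) = 44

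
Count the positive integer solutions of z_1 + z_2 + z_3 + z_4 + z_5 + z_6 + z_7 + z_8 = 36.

Substitute z'_i = z_i - 1 (so z'_i >= 0). Then sum z'_i = 36 - 8 = 28.
Stars and bars: C(28+8-1, 8-1) = C(35,7).

Final answer: C(35,7) = 6724520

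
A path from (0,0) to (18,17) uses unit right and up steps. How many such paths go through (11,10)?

Paths (0,0)->(11,10): C(21,10) = 352716.
Paths (11,10)->(18,17): C(14,7) = 3432.
By multiplication principle: 352716 x 3432.

Final answer: 1210521312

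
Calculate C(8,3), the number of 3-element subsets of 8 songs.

C(8,3) = 8!/(3! x 5!).

Final answer: \binom{8}{3} = 56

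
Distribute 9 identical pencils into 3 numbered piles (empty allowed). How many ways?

Stars and bars: C(n+k-1, k-1) = C(11,2).

Final answer: C(11,2) = 55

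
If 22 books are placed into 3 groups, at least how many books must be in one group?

By the pigeonhole principle: ceiling(22/3).

Final answer: 8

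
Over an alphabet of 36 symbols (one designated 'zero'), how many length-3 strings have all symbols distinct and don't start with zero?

First digit: 35 (nonzero). Second: 35 (not first). Third: 34, etc.
Total: 35 x 35 x 34.

Final answer: 41650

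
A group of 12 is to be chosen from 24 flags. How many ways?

C(24,12) = 24!/(12! x 12!).

Final answer: \binom{24}{12} = 2704156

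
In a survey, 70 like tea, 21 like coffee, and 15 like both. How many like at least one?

|A union B| = |A| + |B| - |A intersect B| = 70 + 21 - 15.

Final answer: 76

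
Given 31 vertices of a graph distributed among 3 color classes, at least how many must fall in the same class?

By pigeonhole with 31 objects and 3 categories: ceiling(31/3).

Final answer: 11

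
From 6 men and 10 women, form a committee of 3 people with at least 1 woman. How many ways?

Sum over valid woman counts:
C(10,1)C(6,2) = 150
C(10,2)C(6,1) = 270
C(10,3)C(6,0) = 120
Total: 150 + 270 + 120.

Final answer: 540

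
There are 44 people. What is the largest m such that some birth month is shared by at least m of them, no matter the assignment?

There are 12 possible values for birth month. With 44 people and 12 categories, by pigeonhole: ceiling(44/12).

Final answer: 4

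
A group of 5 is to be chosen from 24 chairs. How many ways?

C(24,5) = 24!/(5! x (24-5)!).

Final answer: C(24,5) = 42504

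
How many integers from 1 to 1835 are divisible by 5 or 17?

Multiples of 5: 367. Multiples of 17: 107. Of both (lcm=85): 21.
By inclusion-exclusion: 367 + 107 - 21.

Final answer: 453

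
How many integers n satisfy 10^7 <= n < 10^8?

These are the integers in [10^7, 10^8), so the count is 10^8 - 10^7 = 9 x 10^7.

Final answer: 90000000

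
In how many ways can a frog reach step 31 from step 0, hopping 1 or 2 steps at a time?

Let f(n) be the number of climbs. Removing the last move (1 or 2 steps) gives f(n) = f(n-1) + f(n-2); base cases f(1)=1, f(2)=2.
Building up term by term: f(1)=1, f(2)=2, f(3)=3, f(4)=5, f(5)=8, f(6)=13, f(7)=21, f(8)=34, f(9)=55, f(10)=89, f(11)=144, f(12)=233, f(13)=377, f(14)=610, f(15)=987, f(16)=1597, f(17)=2584, f(18)=4181, f(19)=6765, f(20)=10946, f(21)=17711, f(22)=28657, f(23)=46368, f(24)=75025, f(25)=121393, f(26)=196418, f(27)=317811, f(28)=514229, f(29)=832040, f(30)=1346269, f(31)=2178309.

Final answer: 2178309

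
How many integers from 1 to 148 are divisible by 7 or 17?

Multiples of 7: 21. Multiples of 17: 8. Of both (lcm=119): 1.
By inclusion-exclusion: 21 + 8 - 1.

Final answer: 28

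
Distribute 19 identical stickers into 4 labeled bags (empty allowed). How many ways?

Stars and bars: C(n+k-1, k-1) = C(22,3).

Final answer: C(22,3) = 1540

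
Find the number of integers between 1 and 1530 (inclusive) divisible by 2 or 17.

Multiples of 2: 765. Multiples of 17: 90. Of both (lcm=34): 45.
By inclusion-exclusion: 765 + 90 - 45.

Final answer: 810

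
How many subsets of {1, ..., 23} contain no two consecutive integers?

Let a(n) count such subsets of {1, ..., n}. Either n is excluded (a(n-1) ways) or n is included, forcing n-1 out (a(n-2) ways), so a(n) = a(n-1) + a(n-2) with a(1)=2, a(2)=3.
Computing successive values: a(1)=2, a(2)=3, a(3)=5, a(4)=8, a(5)=13, a(6)=21, a(7)=34, a(8)=55, a(9)=89, a(10)=144, a(11)=233, a(12)=377, a(13)=610, a(14)=987, a(15)=1597, a(16)=2584, a(17)=4181, a(18)=6765, a(19)=10946, a(20)=17711, a(21)=28657, a(22)=46368, a(23)=75025.

Final answer: 75025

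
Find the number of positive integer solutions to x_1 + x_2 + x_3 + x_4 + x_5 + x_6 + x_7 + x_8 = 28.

Substitute x'_i = x_i - 1 (so x'_i >= 0). Then sum x'_i = 28 - 8 = 20.
Stars and bars: C(20+8-1, 8-1) = C(27,7).

Final answer: C(27,7) = 888030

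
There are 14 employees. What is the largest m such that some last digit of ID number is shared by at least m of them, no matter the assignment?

There are 10 possible values for last digit of ID number. With 14 employees and 10 categories, by pigeonhole: ceiling(14/10).

Final answer: 2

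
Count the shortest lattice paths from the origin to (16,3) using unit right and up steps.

Each path has 16 right steps and 3 up steps in some order (19 steps total).
Choose which 3 of the 19 steps are up: C(19,3).

Final answer: C(19,3) = 969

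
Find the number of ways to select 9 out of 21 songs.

C(21,9) = 21!/(9! x 12!).

Final answer: \binom{21}{9} = 293930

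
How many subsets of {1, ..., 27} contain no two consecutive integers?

Condition on whether n belongs to the subset: if not, any valid subset of {1, ..., n-1} works (a(n-1)); if so, n-1 is excluded and the rest is a valid subset of {1, ..., n-2} (a(n-2)). Hence a(n) = a(n-1) + a(n-2), a(1)=2, a(2)=3.
Iterating the recurrence: a(1)=2, a(2)=3, a(3)=5, a(4)=8, a(5)=13, a(6)=21, a(7)=34, a(8)=55, a(9)=89, a(10)=144, a(11)=233, a(12)=377, a(13)=610, a(14)=987, a(15)=1597, a(16)=2584, a(17)=4181, a(18)=6765, a(19)=10946, a(20)=17711, a(21)=28657, a(22)=46368, a(23)=75025, a(24)=121393, a(25)=196418, a(26)=317811, a(27)=514229.

Final answer: 514229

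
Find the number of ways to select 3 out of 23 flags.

C(23,3) = 23!/(3! x (23-3)!).

Final answer: C(23,3) = 1771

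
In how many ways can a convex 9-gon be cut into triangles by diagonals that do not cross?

This is counted by the nth Catalan number C_n. Here n = 9 - 2 = 7.
C_n = (2n)!/(n!(n+1)!), so C_{7} = 14!/(7! x 8!) = C(14,7)/8 = 3432/8.

Final answer: C_{7} = 429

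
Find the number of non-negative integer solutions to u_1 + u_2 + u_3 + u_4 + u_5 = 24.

Stars and bars with 24 stars and 4 bars:
C(24+5-1, 5-1) = C(28,4).

Final answer: C(28,4) = 20475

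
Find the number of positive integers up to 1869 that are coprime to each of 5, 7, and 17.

|div by 5|=373, |div by 7|=267, |div by 17|=109.
|div by 5&7|=53, |div by 5&17|=21, |div by 7&17|=15, |div by all|=3.
By inclusion-exclusion, divisible by at least one: 373+267+109-53-21-15+3 = 663.
Not divisible by any: 1869 - 663.

Final answer: 1206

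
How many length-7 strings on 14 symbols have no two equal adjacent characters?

First character: 14 choices. Each subsequent: 13 choices (must differ from the previous one).
Total: 14 x 13^6.

Final answer: 14 x 13^{6} = 67575326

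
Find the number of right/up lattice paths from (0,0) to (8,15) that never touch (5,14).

Total paths to (8,15): C(23,15) = 490314.
Paths through (5,14): C(19,14) x C(4,1) = 46512.
Avoiding (5,14): 490314 - 46512.

Final answer: 443802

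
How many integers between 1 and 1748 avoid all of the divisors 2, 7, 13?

|div by 2|=874, |div by 7|=249, |div by 13|=134.
|div by 2&7|=124, |div by 2&13|=67, |div by 7&13|=19, |div by all|=9.
By inclusion-exclusion, divisible by at least one: 874+249+134-124-67-19+9 = 1056.
Not divisible by any: 1748 - 1056.

Final answer: 692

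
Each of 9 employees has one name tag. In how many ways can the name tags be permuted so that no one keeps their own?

Use the recurrence D(n) = (n-1)(D(n-1) + D(n-2)) with D(0)=1, D(1)=0.
D(2) = 1 x (0 + 1) = 1
D(3) = 2 x (1 + 0) = 2
D(4) = 3 x (2 + 1) = 9
D(5) = 4 x (9 + 2) = 44
D(6) = 5 x (44 + 9) = 265
D(7) = 6 x (265 + 44) = 1854
D(8) = 7 x (1854 + 265) = 14833
D(9) = 8 x (D(8) + D(7)) = 8 x (14833 + 1854)

Final answer: D(9) = 133496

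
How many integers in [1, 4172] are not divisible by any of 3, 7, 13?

|div by 3|=1390, |div by 7|=596, |div by 13|=320.
|div by 3&7|=198, |div by 3&13|=106, |div by 7&13|=45, |div by all|=15.
By inclusion-exclusion, divisible by at least one: 1390+596+320-198-106-45+15 = 1972.
Not divisible by any: 4172 - 1972.

Final answer: 2200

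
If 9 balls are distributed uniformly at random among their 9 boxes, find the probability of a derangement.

Derangements satisfy D(n) = (n-1)(D(n-1) + D(n-2)), starting from D(0)=1, D(1)=0.
Building up: D(2)=1, D(3)=2, D(4)=9, D(5)=44, D(6)=265, D(7)=1854, D(8)=14833, D(9)=133496.
Total arrangements: 9! = 362880.
Probability = D(9)/9! = 16687/45360.

Final answer: D(9)/9! = 133496/362880 = 0.367879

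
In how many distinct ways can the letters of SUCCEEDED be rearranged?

Letters (C:2, D:2, E:3, S:1, U:1). Total letters: 9.
Permutations = 9!/(3! x 2! x 2!).

Final answer: 15120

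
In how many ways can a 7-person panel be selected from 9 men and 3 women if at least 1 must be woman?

Sum over valid woman counts:
C(3,1)C(9,6) = 252
C(3,2)C(9,5) = 378
C(3,3)C(9,4) = 126
Total: 252 + 378 + 126.

Final answer: 756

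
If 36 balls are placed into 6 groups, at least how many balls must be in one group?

By the pigeonhole principle: ceiling(36/6).

Final answer: 6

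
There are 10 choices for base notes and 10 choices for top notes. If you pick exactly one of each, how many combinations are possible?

By the multiplication principle: 10 x 10.

Final answer: 100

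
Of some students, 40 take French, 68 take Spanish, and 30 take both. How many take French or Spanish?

|A union B| = |A| + |B| - |A intersect B| = 40 + 68 - 30.

Final answer: 78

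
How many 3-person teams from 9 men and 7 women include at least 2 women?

Sum over valid woman counts:
C(7,2)C(9,1) = 189
C(7,3)C(9,0) = 35
Total: 189 + 35.

Final answer: 224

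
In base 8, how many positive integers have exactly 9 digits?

In base 8, the leading digit has 7 choices (1..7); each of the remaining 8 digits has 8 choices.
Total: 7 x 8^8.

Final answer: 117440512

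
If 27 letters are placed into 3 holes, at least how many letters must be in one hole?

By the pigeonhole principle: ceiling(27/3).

Final answer: 9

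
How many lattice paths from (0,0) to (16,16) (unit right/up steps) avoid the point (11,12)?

Total paths to (16,16): C(32,16) = 601080390.
Paths through (11,12): C(23,12) x C(9,4) = 170361828.
Avoiding (11,12): 601080390 - 170361828.

Final answer: 430718562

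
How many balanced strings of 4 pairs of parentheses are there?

This is a standard Catalan-number count: the answer is C_n. Here n = 4 (pairs).
C_n = C(2n,n)/(n+1), so C_{4} = C(8,4)/5 = 70/5.

Final answer: C_{4} = 14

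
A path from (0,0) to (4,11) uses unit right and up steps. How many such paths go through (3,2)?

Paths (0,0)->(3,2): C(5,2) = 10.
Paths (3,2)->(4,11): C(10,9) = 10.
By multiplication principle: 10 x 10.

Final answer: 100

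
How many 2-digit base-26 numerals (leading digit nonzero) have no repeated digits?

First digit: 25 (nonzero). Second: 25 (not first). Third: 24, etc.
Total: 25 x 25.

Final answer: 625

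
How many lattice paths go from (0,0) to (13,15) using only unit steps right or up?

Each path has 13 right steps and 15 up steps in some order (28 steps total).
Choose which 15 of the 28 steps are up: C(28,15).

Final answer: C(28,15) = 37442160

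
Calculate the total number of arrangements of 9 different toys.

The number of ways to arrange 9 distinct objects is 9!.

Final answer: 9! = 362880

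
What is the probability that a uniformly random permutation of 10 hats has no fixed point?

Derangements satisfy D(n) = (n-1)(D(n-1) + D(n-2)), starting from D(0)=1, D(1)=0.
Building up: D(2)=1, D(3)=2, D(4)=9, D(5)=44, D(6)=265, D(7)=1854, D(8)=14833, D(9)=133496, D(10)=1334961.
Total arrangements: 10! = 3628800.
Probability = D(10)/10! = 16481/44800.

Final answer: D(10)/10! = 1334961/3628800 = 0.367879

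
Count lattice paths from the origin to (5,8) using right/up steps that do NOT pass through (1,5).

Total paths to (5,8): C(13,8) = 1287.
Paths through (1,5): C(6,5) x C(7,3) = 210.
Avoiding (1,5): 1287 - 210.

Final answer: 1077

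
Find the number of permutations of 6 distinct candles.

The number of ways to arrange 6 distinct objects is 6!.

Final answer: 6! = 720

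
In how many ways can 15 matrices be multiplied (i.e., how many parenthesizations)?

This is counted by the nth Catalan number C_n. Here n = 15 - 1 = 14.
C_n = C(2n,n)/(n+1), so C_{14} = C(28,14)/15 = 40116600/15.

Final answer: C_{14} = 2674440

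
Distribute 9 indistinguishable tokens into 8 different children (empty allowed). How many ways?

Stars and bars: C(n+k-1, k-1) = C(16,7).

Final answer: C(16,7) = 11440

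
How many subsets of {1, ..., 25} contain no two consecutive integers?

Condition on whether n belongs to the subset: if not, any valid subset of {1, ..., n-1} works (a(n-1)); if so, n-1 is excluded and the rest is a valid subset of {1, ..., n-2} (a(n-2)). Hence a(n) = a(n-1) + a(n-2), a(1)=2, a(2)=3.
Computing successive values: a(1)=2, a(2)=3, a(3)=5, a(4)=8, a(5)=13, a(6)=21, a(7)=34, a(8)=55, a(9)=89, a(10)=144, a(11)=233, a(12)=377, a(13)=610, a(14)=987, a(15)=1597, a(16)=2584, a(17)=4181, a(18)=6765, a(19)=10946, a(20)=17711, a(21)=28657, a(22)=46368, a(23)=75025, a(24)=121393, a(25)=196418.

Final answer: 196418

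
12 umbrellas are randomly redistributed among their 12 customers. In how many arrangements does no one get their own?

Use the recurrence D(n) = (n-1)(D(n-1) + D(n-2)) with D(0)=1, D(1)=0.
D(2) = 1 x (0 + 1) = 1
D(3) = 2 x (1 + 0) = 2
D(4) = 3 x (2 + 1) = 9
D(5) = 4 x (9 + 2) = 44
D(6) = 5 x (44 + 9) = 265
D(7) = 6 x (265 + 44) = 1854
D(8) = 7 x (1854 + 265) = 14833
D(9) = 8 x (14833 + 1854) = 133496
D(10) = 9 x (133496 + 14833) = 1334961
D(11) = 10 x (1334961 + 133496) = 14684570
D(12) = 11 x (D(11) + D(10)) = 11 x (14684570 + 1334961)

Final answer: D(12) = 176214841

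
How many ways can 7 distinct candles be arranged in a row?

The number of ways to arrange 7 distinct objects is 7!.

Final answer: 7! = 5040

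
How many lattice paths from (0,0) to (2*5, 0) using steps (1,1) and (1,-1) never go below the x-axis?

Total monotonic paths to (5,5): C(10,5) = 252.
By the reflection principle, paths that go above the diagonal number C(10,6) = 210.
Valid Dyck paths: 252 - 210.
(This is the Catalan number C_{5}.)

Final answer: C_{5} = 42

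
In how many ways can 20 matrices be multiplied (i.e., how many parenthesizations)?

The structures are counted by the Catalan number C_n. Here n = 20 - 1 = 19.
C_n = C(2n,n) - C(2n,n+1), so C_{19} = C(38,19) - C(38,20) = 35345263800 - 33578000610.

Final answer: C_{19} = 1767263190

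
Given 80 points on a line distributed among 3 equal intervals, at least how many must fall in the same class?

By pigeonhole with 80 objects and 3 categories: ceiling(80/3).

Final answer: 27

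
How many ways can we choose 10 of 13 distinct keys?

C(13,10) = 13!/(10! x 3!).

Final answer: \binom{13}{10} = 286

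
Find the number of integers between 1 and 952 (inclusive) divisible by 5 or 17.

Multiples of 5: 190. Multiples of 17: 56. Of both (lcm=85): 11.
By inclusion-exclusion: 190 + 56 - 11.

Final answer: 235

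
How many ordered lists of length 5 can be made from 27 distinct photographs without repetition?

P(27,5) = 27!/(27-5)! = 27!/22!.

Final answer: P(27,5) = 9687600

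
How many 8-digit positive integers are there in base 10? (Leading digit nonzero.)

Leading digit: 9 options (nonzero). Other 7 digit(s): 10 options each.
Total: 9 x 10^7.

Final answer: 90000000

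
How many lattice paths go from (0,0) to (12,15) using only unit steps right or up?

Each path has 12 right steps and 15 up steps in some order (27 steps total).
Choose which 15 of the 27 steps are up: C(27,15).

Final answer: C(27,15) = 17383860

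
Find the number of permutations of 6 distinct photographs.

The number of ways to arrange 6 distinct objects is 6!.

Final answer: 6! = 720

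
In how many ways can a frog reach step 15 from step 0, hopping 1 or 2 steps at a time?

Let f(n) count the ways. The last step is size 1 or 2, so f(n) = f(n-1) + f(n-2) with f(1)=1, f(2)=2.
Computing successive values: f(1)=1, f(2)=2, f(3)=3, f(4)=5, f(5)=8, f(6)=13, f(7)=21, f(8)=34, f(9)=55, f(10)=89, f(11)=144, f(12)=233, f(13)=377, f(14)=610, f(15)=987.

Final answer: 987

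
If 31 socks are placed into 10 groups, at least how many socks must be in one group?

By the pigeonhole principle: ceiling(31/10).

Final answer: 4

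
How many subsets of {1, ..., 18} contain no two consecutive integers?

Let a(n) count such subsets of {1, ..., n}. Either n is excluded (a(n-1) ways) or n is included, forcing n-1 out (a(n-2) ways), so a(n) = a(n-1) + a(n-2) with a(1)=2, a(2)=3.
Computing successive values: a(1)=2, a(2)=3, a(3)=5, a(4)=8, a(5)=13, a(6)=21, a(7)=34, a(8)=55, a(9)=89, a(10)=144, a(11)=233, a(12)=377, a(13)=610, a(14)=987, a(15)=1597, a(16)=2584, a(17)=4181, a(18)=6765.

Final answer: 6765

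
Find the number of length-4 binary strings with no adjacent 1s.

A valid string ends in 0 (append to any length-(n-1) valid string) or in 01 (append to any length-(n-2) valid string), so a(n) = a(n-1) + a(n-2) with a(1)=2, a(2)=3.
Computing successive values: a(1)=2, a(2)=3, a(3)=5, a(4)=8.

Final answer: 8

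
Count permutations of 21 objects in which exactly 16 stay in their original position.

Choose which 16 elements are fixed: C(21,16) = 20349.
Derange the remaining 5 using D(j) = (j-1)(D(j-1) + D(j-2)), D(0)=1, D(1)=0: D(2)=1, D(3)=2, D(4)=9, D(5)=44.
Total: 20349 x 44.

Final answer: C(21,16) D(5) = 895356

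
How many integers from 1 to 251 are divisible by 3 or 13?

Multiples of 3: 83. Multiples of 13: 19. Of both (lcm=39): 6.
By inclusion-exclusion: 83 + 19 - 6.

Final answer: 96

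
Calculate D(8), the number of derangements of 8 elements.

D(n) = (n-1)(D(n-1) + D(n-2)), D(0)=1, D(1)=0.
D(2) = 1 x (0 + 1) = 1
D(3) = 2 x (1 + 0) = 2
D(4) = 3 x (2 + 1) = 9
D(5) = 4 x (9 + 2) = 44
D(6) = 5 x (44 + 9) = 265
D(7) = 6 x (265 + 44) = 1854
D(8) = 7 x (D(7) + D(6)) = 7 x (1854 + 265)

Final answer: D(8) = 14833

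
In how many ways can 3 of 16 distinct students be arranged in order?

P(16,3) = 16!/(16-3)! = 16!/13!.

Final answer: P(16,3) = 3360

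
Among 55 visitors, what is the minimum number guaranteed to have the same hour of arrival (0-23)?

There are 24 possible values for hour of arrival (0-23). With 55 visitors and 24 categories, by pigeonhole: ceiling(55/24).

Final answer: 3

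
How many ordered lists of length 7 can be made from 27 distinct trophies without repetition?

P(27,7) = 27!/(27-7)! = 27!/20!.

Final answer: P(27,7) = 4475671200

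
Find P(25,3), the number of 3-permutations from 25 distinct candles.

P(25,3) = 25!/(25-3)! = 25!/22!.

Final answer: P(25,3) = 13800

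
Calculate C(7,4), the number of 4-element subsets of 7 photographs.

C(7,4) = 7!/(4! x (7-4)!).

Final answer: C(7,4) = 35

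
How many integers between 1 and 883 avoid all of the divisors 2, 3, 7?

|div by 2|=441, |div by 3|=294, |div by 7|=126.
|div by 2&3|=147, |div by 2&7|=63, |div by 3&7|=42, |div by all|=21.
By inclusion-exclusion, divisible by at least one: 441+294+126-147-63-42+21 = 630.
Not divisible by any: 883 - 630.

Final answer: 253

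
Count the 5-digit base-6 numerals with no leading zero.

These are the integers in [6^4, 6^5), so the count is 6^5 - 6^4 = 5 x 6^4.

Final answer: 6480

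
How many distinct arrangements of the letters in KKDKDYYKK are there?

Letters (D:2, K:5, Y:2). Total letters: 9.
Permutations = 9!/(5! x 2! x 2!).

Final answer: 756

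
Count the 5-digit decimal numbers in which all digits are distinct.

First digit: 9 (not 0). Second: 9 (not first). Third: 8, etc.
Total: 9 x 9 x 8 x 7 x 6.

Final answer: 27216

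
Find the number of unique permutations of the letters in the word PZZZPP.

Letters (P:3, Z:3). Total letters: 6.
Permutations = 6!/(3! x 3!).

Final answer: 20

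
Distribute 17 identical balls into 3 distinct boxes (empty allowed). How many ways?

Stars and bars: C(n+k-1, k-1) = C(19,2).

Final answer: C(19,2) = 171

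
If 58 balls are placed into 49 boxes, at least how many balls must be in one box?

By the pigeonhole principle: ceiling(58/49).

Final answer: 2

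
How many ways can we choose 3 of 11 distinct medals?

C(11,3) = 11!/(3! x (11-3)!).

Final answer: C(11,3) = 165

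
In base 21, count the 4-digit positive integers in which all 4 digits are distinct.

The leading digit has 20 choices (anything but zero); the next has 20 (anything but the first), then 19, and so on, one fewer each time.
Total: 20 x 20 x 19 x 18.

Final answer: 136800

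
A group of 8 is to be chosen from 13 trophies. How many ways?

C(13,8) = 13!/(8! x (13-8)!).

Final answer: C(13,8) = 1287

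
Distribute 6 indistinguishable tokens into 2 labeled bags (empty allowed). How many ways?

Stars and bars: C(n+k-1, k-1) = C(7,1).

Final answer: C(7,1) = 7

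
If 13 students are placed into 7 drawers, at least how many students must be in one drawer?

By the pigeonhole principle: ceiling(13/7).

Final answer: 2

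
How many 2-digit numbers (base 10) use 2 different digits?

First digit: 9 (not 0). Second: 9 (not first). Third: 8, etc.
Total: 9 x 9.

Final answer: 81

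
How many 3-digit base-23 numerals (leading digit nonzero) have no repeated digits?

First digit: 22 (nonzero). Second: 22 (not first). Third: 21, etc.
Total: 22 x 22 x 21.

Final answer: 10164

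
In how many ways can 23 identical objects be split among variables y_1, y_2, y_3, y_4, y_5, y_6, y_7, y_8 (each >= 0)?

Stars and bars with 23 stars and 7 bars:
C(23+8-1, 8-1) = C(30,7).

Final answer: C(30,7) = 2035800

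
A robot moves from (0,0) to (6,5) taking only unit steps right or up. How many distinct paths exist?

Each path has 6 right steps and 5 up steps in some order (11 steps total).
Choose which 5 of the 11 steps are up: C(11,5).

Final answer: C(11,5) = 462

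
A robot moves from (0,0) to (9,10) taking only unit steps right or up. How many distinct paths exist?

Each path has 9 right steps and 10 up steps in some order (19 steps total).
Choose which 10 of the 19 steps are up: C(19,10).

Final answer: C(19,10) = 92378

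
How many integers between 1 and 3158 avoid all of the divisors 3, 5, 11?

|div by 3|=1052, |div by 5|=631, |div by 11|=287.
|div by 3&5|=210, |div by 3&11|=95, |div by 5&11|=57, |div by all|=19.
By inclusion-exclusion, divisible by at least one: 1052+631+287-210-95-57+19 = 1627.
Not divisible by any: 3158 - 1627.

Final answer: 1531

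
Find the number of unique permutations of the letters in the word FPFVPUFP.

Letters (F:3, P:3, U:1, V:1). Total letters: 8.
Permutations = 8!/(3! x 3!).

Final answer: 1120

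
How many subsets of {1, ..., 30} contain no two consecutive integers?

Condition on whether n belongs to the subset: if not, any valid subset of {1, ..., n-1} works (a(n-1)); if so, n-1 is excluded and the rest is a valid subset of {1, ..., n-2} (a(n-2)). Hence a(n) = a(n-1) + a(n-2), a(1)=2, a(2)=3.
Computing successive values: a(1)=2, a(2)=3, a(3)=5, a(4)=8, a(5)=13, a(6)=21, a(7)=34, a(8)=55, a(9)=89, a(10)=144, a(11)=233, a(12)=377, a(13)=610, a(14)=987, a(15)=1597, a(16)=2584, a(17)=4181, a(18)=6765, a(19)=10946, a(20)=17711, a(21)=28657, a(22)=46368, a(23)=75025, a(24)=121393, a(25)=196418, a(26)=317811, a(27)=514229, a(28)=832040, a(29)=1346269, a(30)=2178309.

Final answer: 2178309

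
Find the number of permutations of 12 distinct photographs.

The number of ways to arrange 12 distinct objects is 12!.

Final answer: 12! = 479001600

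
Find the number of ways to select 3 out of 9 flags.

C(9,3) = 9!/(3! x (9-3)!).

Final answer: C(9,3) = 84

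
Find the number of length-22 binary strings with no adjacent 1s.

A valid string ends in 0 (append to any length-(n-1) valid string) or in 01 (append to any length-(n-2) valid string), so a(n) = a(n-1) + a(n-2) with a(1)=2, a(2)=3.
Iterating the recurrence: a(1)=2, a(2)=3, a(3)=5, a(4)=8, a(5)=13, a(6)=21, a(7)=34, a(8)=55, a(9)=89, a(10)=144, a(11)=233, a(12)=377, a(13)=610, a(14)=987, a(15)=1597, a(16)=2584, a(17)=4181, a(18)=6765, a(19)=10946, a(20)=17711, a(21)=28657, a(22)=46368.

Final answer: 46368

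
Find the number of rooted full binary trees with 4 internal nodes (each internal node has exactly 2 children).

This is counted by the nth Catalan number C_n. Here n = 4.
C_n = (2n)!/(n!(n+1)!), so C_{4} = 8!/(4! x 5!) = C(8,4)/5 = 70/5.

Final answer: C_{4} = 14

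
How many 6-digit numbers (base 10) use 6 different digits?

First digit: 9 (not 0). Second: 9 (not first). Third: 8, etc.
Total: 9 x 9 x 8 x 7 x 6 x 5.

Final answer: 136080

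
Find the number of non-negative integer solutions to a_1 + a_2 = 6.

Stars and bars with 6 stars and 1 bars:
C(6+2-1, 2-1) = C(7,1).

Final answer: C(7,1) = 7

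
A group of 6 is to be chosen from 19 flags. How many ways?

C(19,6) = 19!/(6! x 13!).

Final answer: \binom{19}{6} = 27132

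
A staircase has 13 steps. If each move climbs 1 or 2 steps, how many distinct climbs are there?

Condition on the final move: it is a 1-step (f(n-1) ways to get there) or a 2-step (f(n-2) ways), so f(n) = f(n-1) + f(n-2), with f(1)=1, f(2)=2.
Building up term by term: f(1)=1, f(2)=2, f(3)=3, f(4)=5, f(5)=8, f(6)=13, f(7)=21, f(8)=34, f(9)=55, f(10)=89, f(11)=144, f(12)=233, f(13)=377.

Final answer: 377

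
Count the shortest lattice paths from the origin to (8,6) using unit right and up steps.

Each path has 8 right steps and 6 up steps in some order (14 steps total).
Choose which 6 of the 14 steps are up: C(14,6).

Final answer: C(14,6) = 3003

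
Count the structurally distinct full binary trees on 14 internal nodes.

This is a standard Catalan-number count: the answer is C_n. Here n = 14.
C_n = C(2n,n) - C(2n,n+1), so C_{14} = C(28,14) - C(28,15) = 40116600 - 37442160.

Final answer: C_{14} = 2674440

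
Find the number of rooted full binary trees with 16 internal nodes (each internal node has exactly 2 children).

The structures are counted by the Catalan number C_n. Here n = 16.
C_n = C(2n,n)/(n+1), so C_{16} = C(32,16)/17 = 601080390/17.

Final answer: C_{16} = 35357670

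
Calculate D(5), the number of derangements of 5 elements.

Use the recurrence D(n) = (n-1)(D(n-1) + D(n-2)) with D(0)=1, D(1)=0.
Building up: D(2)=1, D(3)=2, D(4)=9.
D(5) = 4 x (D(4) + D(3)) = 4 x (9 + 2).

Final answer: D(5) = 44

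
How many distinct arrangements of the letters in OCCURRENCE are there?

Letters (C:3, E:2, N:1, O:1, R:2, U:1). Total letters: 10.
Permutations = 10!/(3! x 2! x 2!).

Final answer: 151200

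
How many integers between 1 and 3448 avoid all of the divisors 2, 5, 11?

|div by 2|=1724, |div by 5|=689, |div by 11|=313.
|div by 2&5|=344, |div by 2&11|=156, |div by 5&11|=62, |div by all|=31.
By inclusion-exclusion, divisible by at least one: 1724+689+313-344-156-62+31 = 2195.
Not divisible by any: 3448 - 2195.

Final answer: 1253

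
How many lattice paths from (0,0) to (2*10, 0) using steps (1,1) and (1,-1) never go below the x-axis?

Total monotonic paths to (10,10): C(20,10) = 184756.
A path is bad iff it touches y = x + 1; reflecting its initial segment maps bad paths bijectively onto all paths to (9,11), of which there are C(20,11) = 167960.
Valid Dyck paths: 184756 - 167960.
(Check: C(20,10) - C(20,11) = C(20,10)/11, the Catalan number C_{10}.)

Final answer: C_{10} = 16796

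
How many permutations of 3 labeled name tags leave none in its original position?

Use the recurrence D(n) = (n-1)(D(n-1) + D(n-2)) with D(0)=1, D(1)=0.
D(2) = 1 x (0 + 1) = 1
D(3) = 2 x (D(2) + D(1)) = 2 x (1 + 0)

Final answer: D(3) = 2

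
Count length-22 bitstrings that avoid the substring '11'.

A valid string ends in 0 (append to any length-(n-1) valid string) or in 01 (append to any length-(n-2) valid string), so a(n) = a(n-1) + a(n-2) with a(1)=2, a(2)=3.
Building up term by term: a(1)=2, a(2)=3, a(3)=5, a(4)=8, a(5)=13, a(6)=21, a(7)=34, a(8)=55, a(9)=89, a(10)=144, a(11)=233, a(12)=377, a(13)=610, a(14)=987, a(15)=1597, a(16)=2584, a(17)=4181, a(18)=6765, a(19)=10946, a(20)=17711, a(21)=28657, a(22)=46368.

Final answer: 46368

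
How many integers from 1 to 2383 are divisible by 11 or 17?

Multiples of 11: 216. Multiples of 17: 140. Of both (lcm=187): 12.
By inclusion-exclusion: 216 + 140 - 12.

Final answer: 344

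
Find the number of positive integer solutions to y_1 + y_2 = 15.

Substitute y'_i = y_i - 1 (so y'_i >= 0). Then sum y'_i = 15 - 2 = 13.
Stars and bars: C(13+2-1, 2-1) = C(14,1).

Final answer: C(14,1) = 14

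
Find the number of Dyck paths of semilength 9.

Total monotonic paths to (9,9): C(18,9) = 48620.
Paths that cross above y=x (reflection bijection): C(18,10) = 43758.
Valid Dyck paths: 48620 - 43758.
(This is the Catalan number C_{9}.)

Final answer: C_{9} = 4862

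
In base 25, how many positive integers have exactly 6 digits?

These are the integers in [25^5, 25^6), so the count is 25^6 - 25^5 = 24 x 25^5.

Final answer: 234375000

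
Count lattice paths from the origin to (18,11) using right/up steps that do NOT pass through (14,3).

Total paths to (18,11): C(29,11) = 34597290.
Paths through (14,3): C(17,3) x C(12,8) = 336600.
Avoiding (14,3): 34597290 - 336600.

Final answer: 34260690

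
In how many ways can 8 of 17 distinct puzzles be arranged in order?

P(17,8) = 17!/(17-8)! = 17!/9!.

Final answer: P(17,8) = 980179200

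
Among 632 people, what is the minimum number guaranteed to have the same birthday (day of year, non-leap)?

There are 365 possible values for birthday (day of year, non-leap). With 632 people and 365 categories, by pigeonhole: ceiling(632/365).

Final answer: 2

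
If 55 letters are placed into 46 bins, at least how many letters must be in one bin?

By the pigeonhole principle: ceiling(55/46).

Final answer: 2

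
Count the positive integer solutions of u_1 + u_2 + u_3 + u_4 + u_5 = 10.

Substitute u'_i = u_i - 1 (so u'_i >= 0). Then sum u'_i = 10 - 5 = 5.
Stars and bars: C(5+5-1, 5-1) = C(9,4).

Final answer: C(9,4) = 126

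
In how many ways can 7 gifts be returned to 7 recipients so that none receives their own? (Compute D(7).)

Derangements satisfy D(n) = (n-1)(D(n-1) + D(n-2)), starting from D(0)=1, D(1)=0.
D(2) = 1 x (0 + 1) = 1
D(3) = 2 x (1 + 0) = 2
D(4) = 3 x (2 + 1) = 9
D(5) = 4 x (9 + 2) = 44
D(6) = 5 x (44 + 9) = 265
D(7) = 6 x (D(6) + D(5)) = 6 x (265 + 44)

Final answer: D(7) = 1854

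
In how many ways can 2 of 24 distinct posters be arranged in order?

P(24,2) = 24!/(24-2)! = 24!/22!.

Final answer: P(24,2) = 552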